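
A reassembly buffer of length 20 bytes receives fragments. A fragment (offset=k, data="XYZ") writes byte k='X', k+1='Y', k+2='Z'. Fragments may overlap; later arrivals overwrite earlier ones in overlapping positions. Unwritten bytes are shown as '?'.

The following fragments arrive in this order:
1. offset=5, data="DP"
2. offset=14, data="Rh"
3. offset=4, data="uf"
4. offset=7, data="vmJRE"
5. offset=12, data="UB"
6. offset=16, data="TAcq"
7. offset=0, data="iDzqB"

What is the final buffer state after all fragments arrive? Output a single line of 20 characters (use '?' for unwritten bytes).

Answer: iDzqBfPvmJREUBRhTAcq

Derivation:
Fragment 1: offset=5 data="DP" -> buffer=?????DP?????????????
Fragment 2: offset=14 data="Rh" -> buffer=?????DP???????Rh????
Fragment 3: offset=4 data="uf" -> buffer=????ufP???????Rh????
Fragment 4: offset=7 data="vmJRE" -> buffer=????ufPvmJRE??Rh????
Fragment 5: offset=12 data="UB" -> buffer=????ufPvmJREUBRh????
Fragment 6: offset=16 data="TAcq" -> buffer=????ufPvmJREUBRhTAcq
Fragment 7: offset=0 data="iDzqB" -> buffer=iDzqBfPvmJREUBRhTAcq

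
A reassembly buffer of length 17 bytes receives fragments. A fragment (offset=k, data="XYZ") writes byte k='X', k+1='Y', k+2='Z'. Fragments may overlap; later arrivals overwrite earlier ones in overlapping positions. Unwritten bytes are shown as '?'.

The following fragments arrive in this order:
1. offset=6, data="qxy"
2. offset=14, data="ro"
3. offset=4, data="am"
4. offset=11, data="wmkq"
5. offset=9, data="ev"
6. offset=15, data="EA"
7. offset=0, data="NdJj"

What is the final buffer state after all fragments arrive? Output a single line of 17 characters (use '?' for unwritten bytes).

Answer: NdJjamqxyevwmkqEA

Derivation:
Fragment 1: offset=6 data="qxy" -> buffer=??????qxy????????
Fragment 2: offset=14 data="ro" -> buffer=??????qxy?????ro?
Fragment 3: offset=4 data="am" -> buffer=????amqxy?????ro?
Fragment 4: offset=11 data="wmkq" -> buffer=????amqxy??wmkqo?
Fragment 5: offset=9 data="ev" -> buffer=????amqxyevwmkqo?
Fragment 6: offset=15 data="EA" -> buffer=????amqxyevwmkqEA
Fragment 7: offset=0 data="NdJj" -> buffer=NdJjamqxyevwmkqEA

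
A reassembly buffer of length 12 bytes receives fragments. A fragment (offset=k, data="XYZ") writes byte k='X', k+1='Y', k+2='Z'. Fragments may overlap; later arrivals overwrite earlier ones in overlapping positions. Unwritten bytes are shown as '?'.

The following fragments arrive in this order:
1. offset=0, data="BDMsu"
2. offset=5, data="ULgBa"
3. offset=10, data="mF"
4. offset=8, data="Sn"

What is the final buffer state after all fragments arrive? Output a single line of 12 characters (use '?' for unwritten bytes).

Answer: BDMsuULgSnmF

Derivation:
Fragment 1: offset=0 data="BDMsu" -> buffer=BDMsu???????
Fragment 2: offset=5 data="ULgBa" -> buffer=BDMsuULgBa??
Fragment 3: offset=10 data="mF" -> buffer=BDMsuULgBamF
Fragment 4: offset=8 data="Sn" -> buffer=BDMsuULgSnmF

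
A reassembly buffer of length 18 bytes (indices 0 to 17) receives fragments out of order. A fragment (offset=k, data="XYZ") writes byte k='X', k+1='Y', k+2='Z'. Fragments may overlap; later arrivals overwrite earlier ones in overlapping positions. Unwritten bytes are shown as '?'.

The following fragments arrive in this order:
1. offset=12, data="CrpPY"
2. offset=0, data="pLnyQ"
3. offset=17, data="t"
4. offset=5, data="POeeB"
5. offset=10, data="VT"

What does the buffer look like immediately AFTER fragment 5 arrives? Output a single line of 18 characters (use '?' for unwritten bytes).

Fragment 1: offset=12 data="CrpPY" -> buffer=????????????CrpPY?
Fragment 2: offset=0 data="pLnyQ" -> buffer=pLnyQ???????CrpPY?
Fragment 3: offset=17 data="t" -> buffer=pLnyQ???????CrpPYt
Fragment 4: offset=5 data="POeeB" -> buffer=pLnyQPOeeB??CrpPYt
Fragment 5: offset=10 data="VT" -> buffer=pLnyQPOeeBVTCrpPYt

Answer: pLnyQPOeeBVTCrpPYt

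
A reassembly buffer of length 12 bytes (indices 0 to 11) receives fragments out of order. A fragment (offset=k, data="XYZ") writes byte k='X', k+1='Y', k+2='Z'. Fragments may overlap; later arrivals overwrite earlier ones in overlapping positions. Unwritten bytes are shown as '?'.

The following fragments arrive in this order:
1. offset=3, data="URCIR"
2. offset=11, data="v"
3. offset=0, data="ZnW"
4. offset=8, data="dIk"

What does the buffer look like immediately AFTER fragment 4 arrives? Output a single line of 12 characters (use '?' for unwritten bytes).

Fragment 1: offset=3 data="URCIR" -> buffer=???URCIR????
Fragment 2: offset=11 data="v" -> buffer=???URCIR???v
Fragment 3: offset=0 data="ZnW" -> buffer=ZnWURCIR???v
Fragment 4: offset=8 data="dIk" -> buffer=ZnWURCIRdIkv

Answer: ZnWURCIRdIkv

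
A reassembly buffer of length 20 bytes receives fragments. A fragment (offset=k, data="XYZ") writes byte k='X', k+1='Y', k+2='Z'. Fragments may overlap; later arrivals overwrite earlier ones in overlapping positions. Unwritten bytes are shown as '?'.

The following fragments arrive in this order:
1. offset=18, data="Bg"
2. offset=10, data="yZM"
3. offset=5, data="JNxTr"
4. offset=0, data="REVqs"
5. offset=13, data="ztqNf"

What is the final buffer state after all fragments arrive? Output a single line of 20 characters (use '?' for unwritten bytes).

Answer: REVqsJNxTryZMztqNfBg

Derivation:
Fragment 1: offset=18 data="Bg" -> buffer=??????????????????Bg
Fragment 2: offset=10 data="yZM" -> buffer=??????????yZM?????Bg
Fragment 3: offset=5 data="JNxTr" -> buffer=?????JNxTryZM?????Bg
Fragment 4: offset=0 data="REVqs" -> buffer=REVqsJNxTryZM?????Bg
Fragment 5: offset=13 data="ztqNf" -> buffer=REVqsJNxTryZMztqNfBg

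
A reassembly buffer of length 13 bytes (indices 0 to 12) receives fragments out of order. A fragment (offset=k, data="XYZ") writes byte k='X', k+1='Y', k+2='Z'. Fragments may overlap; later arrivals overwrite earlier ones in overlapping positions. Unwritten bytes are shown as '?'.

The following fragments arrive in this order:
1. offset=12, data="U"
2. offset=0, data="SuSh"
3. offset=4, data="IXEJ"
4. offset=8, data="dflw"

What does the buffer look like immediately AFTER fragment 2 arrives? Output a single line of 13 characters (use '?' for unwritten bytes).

Answer: SuSh????????U

Derivation:
Fragment 1: offset=12 data="U" -> buffer=????????????U
Fragment 2: offset=0 data="SuSh" -> buffer=SuSh????????U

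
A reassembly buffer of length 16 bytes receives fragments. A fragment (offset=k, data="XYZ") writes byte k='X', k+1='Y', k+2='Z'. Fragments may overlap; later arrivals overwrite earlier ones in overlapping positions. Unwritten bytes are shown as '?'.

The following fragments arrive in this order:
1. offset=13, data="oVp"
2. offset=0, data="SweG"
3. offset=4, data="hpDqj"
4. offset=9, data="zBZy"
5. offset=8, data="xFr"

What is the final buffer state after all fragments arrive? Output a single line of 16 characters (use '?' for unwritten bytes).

Answer: SweGhpDqxFrZyoVp

Derivation:
Fragment 1: offset=13 data="oVp" -> buffer=?????????????oVp
Fragment 2: offset=0 data="SweG" -> buffer=SweG?????????oVp
Fragment 3: offset=4 data="hpDqj" -> buffer=SweGhpDqj????oVp
Fragment 4: offset=9 data="zBZy" -> buffer=SweGhpDqjzBZyoVp
Fragment 5: offset=8 data="xFr" -> buffer=SweGhpDqxFrZyoVp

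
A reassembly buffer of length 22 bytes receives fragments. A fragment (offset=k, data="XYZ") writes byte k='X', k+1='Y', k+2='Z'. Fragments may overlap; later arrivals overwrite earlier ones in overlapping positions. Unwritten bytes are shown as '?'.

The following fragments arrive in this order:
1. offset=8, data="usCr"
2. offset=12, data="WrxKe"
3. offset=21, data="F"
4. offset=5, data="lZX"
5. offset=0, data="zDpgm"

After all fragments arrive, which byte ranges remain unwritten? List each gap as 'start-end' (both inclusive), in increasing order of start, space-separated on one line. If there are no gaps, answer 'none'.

Answer: 17-20

Derivation:
Fragment 1: offset=8 len=4
Fragment 2: offset=12 len=5
Fragment 3: offset=21 len=1
Fragment 4: offset=5 len=3
Fragment 5: offset=0 len=5
Gaps: 17-20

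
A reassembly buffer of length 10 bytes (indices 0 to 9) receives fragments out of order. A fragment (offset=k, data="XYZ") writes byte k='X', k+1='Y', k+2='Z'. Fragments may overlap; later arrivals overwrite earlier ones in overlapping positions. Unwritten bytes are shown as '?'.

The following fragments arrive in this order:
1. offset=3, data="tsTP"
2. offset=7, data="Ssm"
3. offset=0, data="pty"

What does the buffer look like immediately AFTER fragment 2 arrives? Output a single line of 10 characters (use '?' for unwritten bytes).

Fragment 1: offset=3 data="tsTP" -> buffer=???tsTP???
Fragment 2: offset=7 data="Ssm" -> buffer=???tsTPSsm

Answer: ???tsTPSsm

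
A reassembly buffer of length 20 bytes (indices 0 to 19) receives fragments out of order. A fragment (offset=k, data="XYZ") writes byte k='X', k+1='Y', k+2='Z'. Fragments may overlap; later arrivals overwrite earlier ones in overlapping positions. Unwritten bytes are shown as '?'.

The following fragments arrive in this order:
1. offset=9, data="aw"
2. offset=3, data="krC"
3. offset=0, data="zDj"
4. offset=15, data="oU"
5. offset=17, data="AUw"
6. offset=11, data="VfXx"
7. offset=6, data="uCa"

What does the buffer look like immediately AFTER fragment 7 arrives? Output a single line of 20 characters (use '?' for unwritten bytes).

Answer: zDjkrCuCaawVfXxoUAUw

Derivation:
Fragment 1: offset=9 data="aw" -> buffer=?????????aw?????????
Fragment 2: offset=3 data="krC" -> buffer=???krC???aw?????????
Fragment 3: offset=0 data="zDj" -> buffer=zDjkrC???aw?????????
Fragment 4: offset=15 data="oU" -> buffer=zDjkrC???aw????oU???
Fragment 5: offset=17 data="AUw" -> buffer=zDjkrC???aw????oUAUw
Fragment 6: offset=11 data="VfXx" -> buffer=zDjkrC???awVfXxoUAUw
Fragment 7: offset=6 data="uCa" -> buffer=zDjkrCuCaawVfXxoUAUw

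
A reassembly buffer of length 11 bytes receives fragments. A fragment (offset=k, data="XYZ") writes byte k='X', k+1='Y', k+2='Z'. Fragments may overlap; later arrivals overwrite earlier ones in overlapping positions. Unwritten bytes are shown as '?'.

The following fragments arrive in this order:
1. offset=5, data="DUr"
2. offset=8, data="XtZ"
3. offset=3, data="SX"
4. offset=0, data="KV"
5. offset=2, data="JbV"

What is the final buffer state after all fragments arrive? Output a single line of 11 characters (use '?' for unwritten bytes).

Answer: KVJbVDUrXtZ

Derivation:
Fragment 1: offset=5 data="DUr" -> buffer=?????DUr???
Fragment 2: offset=8 data="XtZ" -> buffer=?????DUrXtZ
Fragment 3: offset=3 data="SX" -> buffer=???SXDUrXtZ
Fragment 4: offset=0 data="KV" -> buffer=KV?SXDUrXtZ
Fragment 5: offset=2 data="JbV" -> buffer=KVJbVDUrXtZ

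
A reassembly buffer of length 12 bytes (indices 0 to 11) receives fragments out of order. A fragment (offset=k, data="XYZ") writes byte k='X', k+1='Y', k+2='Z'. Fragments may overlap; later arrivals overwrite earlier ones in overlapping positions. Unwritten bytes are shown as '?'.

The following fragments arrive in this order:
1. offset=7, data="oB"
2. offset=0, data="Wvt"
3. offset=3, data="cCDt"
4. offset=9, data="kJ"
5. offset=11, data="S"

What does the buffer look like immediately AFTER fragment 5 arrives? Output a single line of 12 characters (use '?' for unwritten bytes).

Answer: WvtcCDtoBkJS

Derivation:
Fragment 1: offset=7 data="oB" -> buffer=???????oB???
Fragment 2: offset=0 data="Wvt" -> buffer=Wvt????oB???
Fragment 3: offset=3 data="cCDt" -> buffer=WvtcCDtoB???
Fragment 4: offset=9 data="kJ" -> buffer=WvtcCDtoBkJ?
Fragment 5: offset=11 data="S" -> buffer=WvtcCDtoBkJS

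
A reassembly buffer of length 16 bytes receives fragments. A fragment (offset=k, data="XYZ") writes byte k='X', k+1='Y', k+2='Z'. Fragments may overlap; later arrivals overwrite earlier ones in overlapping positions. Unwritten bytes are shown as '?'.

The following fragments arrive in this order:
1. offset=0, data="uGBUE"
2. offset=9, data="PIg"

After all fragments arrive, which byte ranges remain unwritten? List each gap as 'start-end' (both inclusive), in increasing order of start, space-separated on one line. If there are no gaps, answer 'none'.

Answer: 5-8 12-15

Derivation:
Fragment 1: offset=0 len=5
Fragment 2: offset=9 len=3
Gaps: 5-8 12-15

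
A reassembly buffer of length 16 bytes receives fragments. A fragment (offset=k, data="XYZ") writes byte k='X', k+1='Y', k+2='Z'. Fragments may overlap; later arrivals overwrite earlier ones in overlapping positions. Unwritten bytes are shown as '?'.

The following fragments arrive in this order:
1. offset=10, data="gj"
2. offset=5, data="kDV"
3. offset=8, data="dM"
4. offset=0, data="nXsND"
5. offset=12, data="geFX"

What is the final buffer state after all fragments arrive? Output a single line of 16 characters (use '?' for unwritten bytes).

Fragment 1: offset=10 data="gj" -> buffer=??????????gj????
Fragment 2: offset=5 data="kDV" -> buffer=?????kDV??gj????
Fragment 3: offset=8 data="dM" -> buffer=?????kDVdMgj????
Fragment 4: offset=0 data="nXsND" -> buffer=nXsNDkDVdMgj????
Fragment 5: offset=12 data="geFX" -> buffer=nXsNDkDVdMgjgeFX

Answer: nXsNDkDVdMgjgeFX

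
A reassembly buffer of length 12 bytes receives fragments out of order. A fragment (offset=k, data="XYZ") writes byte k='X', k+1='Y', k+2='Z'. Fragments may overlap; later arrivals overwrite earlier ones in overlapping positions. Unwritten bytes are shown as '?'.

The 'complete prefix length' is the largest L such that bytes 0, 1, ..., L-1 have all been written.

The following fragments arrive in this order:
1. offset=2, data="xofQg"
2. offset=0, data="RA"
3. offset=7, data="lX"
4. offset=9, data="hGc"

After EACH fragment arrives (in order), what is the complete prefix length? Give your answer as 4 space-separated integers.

Fragment 1: offset=2 data="xofQg" -> buffer=??xofQg????? -> prefix_len=0
Fragment 2: offset=0 data="RA" -> buffer=RAxofQg????? -> prefix_len=7
Fragment 3: offset=7 data="lX" -> buffer=RAxofQglX??? -> prefix_len=9
Fragment 4: offset=9 data="hGc" -> buffer=RAxofQglXhGc -> prefix_len=12

Answer: 0 7 9 12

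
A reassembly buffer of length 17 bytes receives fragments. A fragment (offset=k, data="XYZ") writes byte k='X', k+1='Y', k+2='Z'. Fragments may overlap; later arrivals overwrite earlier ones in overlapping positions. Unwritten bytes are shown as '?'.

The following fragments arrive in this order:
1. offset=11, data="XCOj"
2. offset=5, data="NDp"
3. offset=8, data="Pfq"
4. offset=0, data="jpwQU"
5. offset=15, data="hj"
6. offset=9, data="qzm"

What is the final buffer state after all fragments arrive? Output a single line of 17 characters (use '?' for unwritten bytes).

Fragment 1: offset=11 data="XCOj" -> buffer=???????????XCOj??
Fragment 2: offset=5 data="NDp" -> buffer=?????NDp???XCOj??
Fragment 3: offset=8 data="Pfq" -> buffer=?????NDpPfqXCOj??
Fragment 4: offset=0 data="jpwQU" -> buffer=jpwQUNDpPfqXCOj??
Fragment 5: offset=15 data="hj" -> buffer=jpwQUNDpPfqXCOjhj
Fragment 6: offset=9 data="qzm" -> buffer=jpwQUNDpPqzmCOjhj

Answer: jpwQUNDpPqzmCOjhj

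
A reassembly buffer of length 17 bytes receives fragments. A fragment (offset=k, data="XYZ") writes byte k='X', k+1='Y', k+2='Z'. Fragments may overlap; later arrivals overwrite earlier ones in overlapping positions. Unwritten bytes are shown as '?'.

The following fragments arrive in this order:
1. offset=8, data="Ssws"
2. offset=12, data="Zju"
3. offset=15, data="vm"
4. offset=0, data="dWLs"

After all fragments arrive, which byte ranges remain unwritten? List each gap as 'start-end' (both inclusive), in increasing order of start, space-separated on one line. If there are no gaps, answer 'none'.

Answer: 4-7

Derivation:
Fragment 1: offset=8 len=4
Fragment 2: offset=12 len=3
Fragment 3: offset=15 len=2
Fragment 4: offset=0 len=4
Gaps: 4-7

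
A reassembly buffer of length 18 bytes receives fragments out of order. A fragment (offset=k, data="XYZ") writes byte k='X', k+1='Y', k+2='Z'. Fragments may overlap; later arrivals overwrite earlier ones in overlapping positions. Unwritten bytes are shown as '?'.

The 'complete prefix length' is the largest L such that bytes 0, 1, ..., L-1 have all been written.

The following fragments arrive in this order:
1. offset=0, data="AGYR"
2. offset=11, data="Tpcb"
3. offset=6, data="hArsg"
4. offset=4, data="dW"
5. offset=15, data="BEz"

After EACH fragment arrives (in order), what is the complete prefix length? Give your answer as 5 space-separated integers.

Fragment 1: offset=0 data="AGYR" -> buffer=AGYR?????????????? -> prefix_len=4
Fragment 2: offset=11 data="Tpcb" -> buffer=AGYR???????Tpcb??? -> prefix_len=4
Fragment 3: offset=6 data="hArsg" -> buffer=AGYR??hArsgTpcb??? -> prefix_len=4
Fragment 4: offset=4 data="dW" -> buffer=AGYRdWhArsgTpcb??? -> prefix_len=15
Fragment 5: offset=15 data="BEz" -> buffer=AGYRdWhArsgTpcbBEz -> prefix_len=18

Answer: 4 4 4 15 18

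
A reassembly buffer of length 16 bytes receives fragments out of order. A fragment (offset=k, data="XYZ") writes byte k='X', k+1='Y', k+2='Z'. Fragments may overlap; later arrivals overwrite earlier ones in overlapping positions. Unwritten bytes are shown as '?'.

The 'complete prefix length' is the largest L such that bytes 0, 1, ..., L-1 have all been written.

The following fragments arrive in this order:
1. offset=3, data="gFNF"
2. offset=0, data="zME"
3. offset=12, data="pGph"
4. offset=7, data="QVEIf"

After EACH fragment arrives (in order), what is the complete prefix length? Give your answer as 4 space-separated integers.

Answer: 0 7 7 16

Derivation:
Fragment 1: offset=3 data="gFNF" -> buffer=???gFNF????????? -> prefix_len=0
Fragment 2: offset=0 data="zME" -> buffer=zMEgFNF????????? -> prefix_len=7
Fragment 3: offset=12 data="pGph" -> buffer=zMEgFNF?????pGph -> prefix_len=7
Fragment 4: offset=7 data="QVEIf" -> buffer=zMEgFNFQVEIfpGph -> prefix_len=16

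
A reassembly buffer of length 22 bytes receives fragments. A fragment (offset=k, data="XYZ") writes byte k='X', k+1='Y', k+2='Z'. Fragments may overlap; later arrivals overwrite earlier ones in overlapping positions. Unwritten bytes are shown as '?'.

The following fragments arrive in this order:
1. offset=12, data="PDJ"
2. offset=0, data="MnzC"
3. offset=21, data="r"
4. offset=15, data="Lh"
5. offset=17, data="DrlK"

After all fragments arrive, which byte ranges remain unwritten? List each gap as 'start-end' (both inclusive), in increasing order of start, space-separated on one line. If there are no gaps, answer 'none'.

Answer: 4-11

Derivation:
Fragment 1: offset=12 len=3
Fragment 2: offset=0 len=4
Fragment 3: offset=21 len=1
Fragment 4: offset=15 len=2
Fragment 5: offset=17 len=4
Gaps: 4-11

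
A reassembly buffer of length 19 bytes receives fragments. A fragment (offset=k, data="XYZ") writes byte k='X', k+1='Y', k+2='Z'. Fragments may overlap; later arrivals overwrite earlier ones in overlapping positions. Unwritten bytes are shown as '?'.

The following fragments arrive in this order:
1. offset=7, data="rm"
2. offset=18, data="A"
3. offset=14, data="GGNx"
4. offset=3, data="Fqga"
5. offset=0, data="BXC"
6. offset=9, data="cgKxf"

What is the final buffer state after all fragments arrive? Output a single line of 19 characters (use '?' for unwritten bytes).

Answer: BXCFqgarmcgKxfGGNxA

Derivation:
Fragment 1: offset=7 data="rm" -> buffer=???????rm??????????
Fragment 2: offset=18 data="A" -> buffer=???????rm?????????A
Fragment 3: offset=14 data="GGNx" -> buffer=???????rm?????GGNxA
Fragment 4: offset=3 data="Fqga" -> buffer=???Fqgarm?????GGNxA
Fragment 5: offset=0 data="BXC" -> buffer=BXCFqgarm?????GGNxA
Fragment 6: offset=9 data="cgKxf" -> buffer=BXCFqgarmcgKxfGGNxA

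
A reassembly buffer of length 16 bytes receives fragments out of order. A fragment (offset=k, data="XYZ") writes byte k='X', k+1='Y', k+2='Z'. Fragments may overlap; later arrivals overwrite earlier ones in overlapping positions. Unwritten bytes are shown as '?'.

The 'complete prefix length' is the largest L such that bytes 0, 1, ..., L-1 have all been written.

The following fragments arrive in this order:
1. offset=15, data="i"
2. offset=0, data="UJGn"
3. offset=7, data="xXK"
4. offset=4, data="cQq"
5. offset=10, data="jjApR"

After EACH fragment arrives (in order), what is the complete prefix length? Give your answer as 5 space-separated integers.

Fragment 1: offset=15 data="i" -> buffer=???????????????i -> prefix_len=0
Fragment 2: offset=0 data="UJGn" -> buffer=UJGn???????????i -> prefix_len=4
Fragment 3: offset=7 data="xXK" -> buffer=UJGn???xXK?????i -> prefix_len=4
Fragment 4: offset=4 data="cQq" -> buffer=UJGncQqxXK?????i -> prefix_len=10
Fragment 5: offset=10 data="jjApR" -> buffer=UJGncQqxXKjjApRi -> prefix_len=16

Answer: 0 4 4 10 16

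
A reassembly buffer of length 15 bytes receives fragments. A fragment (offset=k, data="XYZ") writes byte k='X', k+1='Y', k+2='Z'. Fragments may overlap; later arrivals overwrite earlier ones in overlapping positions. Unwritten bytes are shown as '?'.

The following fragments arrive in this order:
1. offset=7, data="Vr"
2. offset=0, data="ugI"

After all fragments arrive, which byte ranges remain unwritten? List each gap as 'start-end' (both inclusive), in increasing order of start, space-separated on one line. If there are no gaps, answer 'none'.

Answer: 3-6 9-14

Derivation:
Fragment 1: offset=7 len=2
Fragment 2: offset=0 len=3
Gaps: 3-6 9-14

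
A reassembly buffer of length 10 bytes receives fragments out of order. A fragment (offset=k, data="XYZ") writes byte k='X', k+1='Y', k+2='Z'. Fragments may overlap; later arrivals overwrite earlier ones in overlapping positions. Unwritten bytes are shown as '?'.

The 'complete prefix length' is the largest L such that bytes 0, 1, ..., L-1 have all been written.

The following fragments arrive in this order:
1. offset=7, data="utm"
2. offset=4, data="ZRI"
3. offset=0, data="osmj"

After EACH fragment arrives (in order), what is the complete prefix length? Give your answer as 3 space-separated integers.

Answer: 0 0 10

Derivation:
Fragment 1: offset=7 data="utm" -> buffer=???????utm -> prefix_len=0
Fragment 2: offset=4 data="ZRI" -> buffer=????ZRIutm -> prefix_len=0
Fragment 3: offset=0 data="osmj" -> buffer=osmjZRIutm -> prefix_len=10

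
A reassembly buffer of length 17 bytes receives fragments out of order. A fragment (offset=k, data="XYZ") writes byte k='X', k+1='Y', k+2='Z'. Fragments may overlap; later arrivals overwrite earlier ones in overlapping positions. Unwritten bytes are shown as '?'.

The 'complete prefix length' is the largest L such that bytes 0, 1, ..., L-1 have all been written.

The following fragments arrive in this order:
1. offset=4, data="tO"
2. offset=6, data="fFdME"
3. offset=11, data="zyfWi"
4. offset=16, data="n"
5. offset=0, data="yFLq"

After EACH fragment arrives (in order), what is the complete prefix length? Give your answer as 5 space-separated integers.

Answer: 0 0 0 0 17

Derivation:
Fragment 1: offset=4 data="tO" -> buffer=????tO??????????? -> prefix_len=0
Fragment 2: offset=6 data="fFdME" -> buffer=????tOfFdME?????? -> prefix_len=0
Fragment 3: offset=11 data="zyfWi" -> buffer=????tOfFdMEzyfWi? -> prefix_len=0
Fragment 4: offset=16 data="n" -> buffer=????tOfFdMEzyfWin -> prefix_len=0
Fragment 5: offset=0 data="yFLq" -> buffer=yFLqtOfFdMEzyfWin -> prefix_len=17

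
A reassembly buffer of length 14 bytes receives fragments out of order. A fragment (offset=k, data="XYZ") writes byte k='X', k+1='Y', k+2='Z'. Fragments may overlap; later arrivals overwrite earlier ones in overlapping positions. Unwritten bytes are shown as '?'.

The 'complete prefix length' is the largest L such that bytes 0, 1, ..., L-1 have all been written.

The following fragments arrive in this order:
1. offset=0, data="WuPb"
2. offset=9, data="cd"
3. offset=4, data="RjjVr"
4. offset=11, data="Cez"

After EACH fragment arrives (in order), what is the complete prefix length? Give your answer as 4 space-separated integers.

Fragment 1: offset=0 data="WuPb" -> buffer=WuPb?????????? -> prefix_len=4
Fragment 2: offset=9 data="cd" -> buffer=WuPb?????cd??? -> prefix_len=4
Fragment 3: offset=4 data="RjjVr" -> buffer=WuPbRjjVrcd??? -> prefix_len=11
Fragment 4: offset=11 data="Cez" -> buffer=WuPbRjjVrcdCez -> prefix_len=14

Answer: 4 4 11 14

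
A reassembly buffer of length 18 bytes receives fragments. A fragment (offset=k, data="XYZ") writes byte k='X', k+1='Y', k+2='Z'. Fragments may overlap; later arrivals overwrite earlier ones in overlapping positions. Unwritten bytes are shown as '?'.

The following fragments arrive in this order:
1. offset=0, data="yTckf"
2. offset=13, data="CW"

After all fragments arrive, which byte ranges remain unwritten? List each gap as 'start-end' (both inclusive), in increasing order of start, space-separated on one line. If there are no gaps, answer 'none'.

Fragment 1: offset=0 len=5
Fragment 2: offset=13 len=2
Gaps: 5-12 15-17

Answer: 5-12 15-17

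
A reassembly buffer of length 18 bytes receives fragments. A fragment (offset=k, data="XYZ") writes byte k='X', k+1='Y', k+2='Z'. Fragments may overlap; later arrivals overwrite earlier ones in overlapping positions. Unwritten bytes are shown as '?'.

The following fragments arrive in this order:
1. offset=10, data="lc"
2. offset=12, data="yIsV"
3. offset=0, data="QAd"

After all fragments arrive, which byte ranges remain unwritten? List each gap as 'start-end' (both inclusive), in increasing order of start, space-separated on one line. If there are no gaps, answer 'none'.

Fragment 1: offset=10 len=2
Fragment 2: offset=12 len=4
Fragment 3: offset=0 len=3
Gaps: 3-9 16-17

Answer: 3-9 16-17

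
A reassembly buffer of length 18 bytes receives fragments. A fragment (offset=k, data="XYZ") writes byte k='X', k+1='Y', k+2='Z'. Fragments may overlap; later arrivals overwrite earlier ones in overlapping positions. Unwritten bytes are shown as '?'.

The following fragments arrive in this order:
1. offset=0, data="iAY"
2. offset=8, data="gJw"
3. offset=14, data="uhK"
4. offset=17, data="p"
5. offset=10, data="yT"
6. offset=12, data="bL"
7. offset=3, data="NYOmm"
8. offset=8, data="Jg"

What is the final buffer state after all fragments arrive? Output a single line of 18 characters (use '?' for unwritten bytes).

Fragment 1: offset=0 data="iAY" -> buffer=iAY???????????????
Fragment 2: offset=8 data="gJw" -> buffer=iAY?????gJw???????
Fragment 3: offset=14 data="uhK" -> buffer=iAY?????gJw???uhK?
Fragment 4: offset=17 data="p" -> buffer=iAY?????gJw???uhKp
Fragment 5: offset=10 data="yT" -> buffer=iAY?????gJyT??uhKp
Fragment 6: offset=12 data="bL" -> buffer=iAY?????gJyTbLuhKp
Fragment 7: offset=3 data="NYOmm" -> buffer=iAYNYOmmgJyTbLuhKp
Fragment 8: offset=8 data="Jg" -> buffer=iAYNYOmmJgyTbLuhKp

Answer: iAYNYOmmJgyTbLuhKp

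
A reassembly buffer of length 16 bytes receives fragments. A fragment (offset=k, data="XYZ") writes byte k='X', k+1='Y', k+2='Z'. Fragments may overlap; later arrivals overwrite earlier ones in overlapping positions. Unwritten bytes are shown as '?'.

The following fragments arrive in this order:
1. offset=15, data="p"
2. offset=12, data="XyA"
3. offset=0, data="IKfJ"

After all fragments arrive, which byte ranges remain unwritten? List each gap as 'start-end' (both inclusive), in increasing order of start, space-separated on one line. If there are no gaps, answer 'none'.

Answer: 4-11

Derivation:
Fragment 1: offset=15 len=1
Fragment 2: offset=12 len=3
Fragment 3: offset=0 len=4
Gaps: 4-11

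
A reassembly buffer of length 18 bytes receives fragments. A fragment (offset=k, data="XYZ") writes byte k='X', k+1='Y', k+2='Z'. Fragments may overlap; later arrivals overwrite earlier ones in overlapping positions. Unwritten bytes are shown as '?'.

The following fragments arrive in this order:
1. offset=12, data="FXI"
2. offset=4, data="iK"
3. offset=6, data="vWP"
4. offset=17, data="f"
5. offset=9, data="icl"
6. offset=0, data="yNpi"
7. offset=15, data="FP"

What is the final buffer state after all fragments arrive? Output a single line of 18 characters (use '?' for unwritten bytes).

Fragment 1: offset=12 data="FXI" -> buffer=????????????FXI???
Fragment 2: offset=4 data="iK" -> buffer=????iK??????FXI???
Fragment 3: offset=6 data="vWP" -> buffer=????iKvWP???FXI???
Fragment 4: offset=17 data="f" -> buffer=????iKvWP???FXI??f
Fragment 5: offset=9 data="icl" -> buffer=????iKvWPiclFXI??f
Fragment 6: offset=0 data="yNpi" -> buffer=yNpiiKvWPiclFXI??f
Fragment 7: offset=15 data="FP" -> buffer=yNpiiKvWPiclFXIFPf

Answer: yNpiiKvWPiclFXIFPf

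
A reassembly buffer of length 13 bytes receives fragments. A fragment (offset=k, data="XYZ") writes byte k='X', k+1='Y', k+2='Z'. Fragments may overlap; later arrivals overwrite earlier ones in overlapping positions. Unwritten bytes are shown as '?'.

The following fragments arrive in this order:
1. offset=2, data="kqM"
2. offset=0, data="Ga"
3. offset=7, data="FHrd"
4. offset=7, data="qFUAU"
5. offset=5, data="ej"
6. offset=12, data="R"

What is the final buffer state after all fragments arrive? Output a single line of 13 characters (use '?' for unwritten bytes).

Fragment 1: offset=2 data="kqM" -> buffer=??kqM????????
Fragment 2: offset=0 data="Ga" -> buffer=GakqM????????
Fragment 3: offset=7 data="FHrd" -> buffer=GakqM??FHrd??
Fragment 4: offset=7 data="qFUAU" -> buffer=GakqM??qFUAU?
Fragment 5: offset=5 data="ej" -> buffer=GakqMejqFUAU?
Fragment 6: offset=12 data="R" -> buffer=GakqMejqFUAUR

Answer: GakqMejqFUAUR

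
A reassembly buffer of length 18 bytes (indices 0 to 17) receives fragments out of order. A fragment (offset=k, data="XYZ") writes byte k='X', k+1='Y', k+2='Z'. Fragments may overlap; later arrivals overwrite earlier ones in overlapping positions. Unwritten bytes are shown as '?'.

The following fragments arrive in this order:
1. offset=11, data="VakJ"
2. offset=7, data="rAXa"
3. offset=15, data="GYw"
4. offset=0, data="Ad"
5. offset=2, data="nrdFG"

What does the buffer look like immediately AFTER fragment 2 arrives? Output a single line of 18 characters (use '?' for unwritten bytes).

Answer: ???????rAXaVakJ???

Derivation:
Fragment 1: offset=11 data="VakJ" -> buffer=???????????VakJ???
Fragment 2: offset=7 data="rAXa" -> buffer=???????rAXaVakJ???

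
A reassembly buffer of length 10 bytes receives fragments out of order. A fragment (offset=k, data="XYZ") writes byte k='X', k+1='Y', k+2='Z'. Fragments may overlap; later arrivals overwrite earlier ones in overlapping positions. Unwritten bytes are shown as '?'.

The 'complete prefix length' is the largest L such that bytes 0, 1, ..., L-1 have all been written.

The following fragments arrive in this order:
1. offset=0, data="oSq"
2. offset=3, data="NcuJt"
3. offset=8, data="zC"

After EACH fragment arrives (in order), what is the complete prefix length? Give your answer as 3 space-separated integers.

Fragment 1: offset=0 data="oSq" -> buffer=oSq??????? -> prefix_len=3
Fragment 2: offset=3 data="NcuJt" -> buffer=oSqNcuJt?? -> prefix_len=8
Fragment 3: offset=8 data="zC" -> buffer=oSqNcuJtzC -> prefix_len=10

Answer: 3 8 10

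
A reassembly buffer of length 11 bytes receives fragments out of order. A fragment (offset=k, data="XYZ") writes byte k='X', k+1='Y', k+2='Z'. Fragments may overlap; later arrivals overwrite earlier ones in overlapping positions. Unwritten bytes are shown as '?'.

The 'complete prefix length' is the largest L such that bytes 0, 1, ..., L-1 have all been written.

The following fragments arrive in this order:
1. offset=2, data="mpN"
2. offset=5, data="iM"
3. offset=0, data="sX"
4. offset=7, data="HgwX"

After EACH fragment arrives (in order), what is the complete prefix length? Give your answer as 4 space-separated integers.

Answer: 0 0 7 11

Derivation:
Fragment 1: offset=2 data="mpN" -> buffer=??mpN?????? -> prefix_len=0
Fragment 2: offset=5 data="iM" -> buffer=??mpNiM???? -> prefix_len=0
Fragment 3: offset=0 data="sX" -> buffer=sXmpNiM???? -> prefix_len=7
Fragment 4: offset=7 data="HgwX" -> buffer=sXmpNiMHgwX -> prefix_len=11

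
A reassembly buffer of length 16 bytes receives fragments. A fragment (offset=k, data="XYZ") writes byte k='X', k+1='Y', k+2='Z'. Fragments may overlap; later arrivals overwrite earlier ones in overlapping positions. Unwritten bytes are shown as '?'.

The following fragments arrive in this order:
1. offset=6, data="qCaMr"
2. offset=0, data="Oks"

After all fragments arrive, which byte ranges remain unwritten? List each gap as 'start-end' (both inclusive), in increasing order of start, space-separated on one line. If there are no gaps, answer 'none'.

Answer: 3-5 11-15

Derivation:
Fragment 1: offset=6 len=5
Fragment 2: offset=0 len=3
Gaps: 3-5 11-15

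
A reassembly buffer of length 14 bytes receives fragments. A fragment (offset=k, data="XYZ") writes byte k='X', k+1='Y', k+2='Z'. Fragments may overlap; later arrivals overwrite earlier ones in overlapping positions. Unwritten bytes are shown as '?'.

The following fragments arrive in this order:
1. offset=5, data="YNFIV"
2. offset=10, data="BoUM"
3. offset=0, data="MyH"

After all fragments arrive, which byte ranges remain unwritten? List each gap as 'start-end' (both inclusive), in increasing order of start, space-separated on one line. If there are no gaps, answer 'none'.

Fragment 1: offset=5 len=5
Fragment 2: offset=10 len=4
Fragment 3: offset=0 len=3
Gaps: 3-4

Answer: 3-4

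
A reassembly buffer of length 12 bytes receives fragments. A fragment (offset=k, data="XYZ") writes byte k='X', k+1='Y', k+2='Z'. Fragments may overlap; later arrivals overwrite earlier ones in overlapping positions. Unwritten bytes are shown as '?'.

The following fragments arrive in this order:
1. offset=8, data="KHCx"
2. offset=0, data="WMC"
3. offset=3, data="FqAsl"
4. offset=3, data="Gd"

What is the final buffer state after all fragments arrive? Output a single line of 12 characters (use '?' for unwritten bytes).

Answer: WMCGdAslKHCx

Derivation:
Fragment 1: offset=8 data="KHCx" -> buffer=????????KHCx
Fragment 2: offset=0 data="WMC" -> buffer=WMC?????KHCx
Fragment 3: offset=3 data="FqAsl" -> buffer=WMCFqAslKHCx
Fragment 4: offset=3 data="Gd" -> buffer=WMCGdAslKHCx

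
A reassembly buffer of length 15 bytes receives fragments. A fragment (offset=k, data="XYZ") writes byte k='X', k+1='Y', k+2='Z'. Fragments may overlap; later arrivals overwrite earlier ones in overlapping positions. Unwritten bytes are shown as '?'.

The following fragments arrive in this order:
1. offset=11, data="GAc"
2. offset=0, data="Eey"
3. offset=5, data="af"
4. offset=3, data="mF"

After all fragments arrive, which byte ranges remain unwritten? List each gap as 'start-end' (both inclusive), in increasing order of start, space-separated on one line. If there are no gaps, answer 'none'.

Fragment 1: offset=11 len=3
Fragment 2: offset=0 len=3
Fragment 3: offset=5 len=2
Fragment 4: offset=3 len=2
Gaps: 7-10 14-14

Answer: 7-10 14-14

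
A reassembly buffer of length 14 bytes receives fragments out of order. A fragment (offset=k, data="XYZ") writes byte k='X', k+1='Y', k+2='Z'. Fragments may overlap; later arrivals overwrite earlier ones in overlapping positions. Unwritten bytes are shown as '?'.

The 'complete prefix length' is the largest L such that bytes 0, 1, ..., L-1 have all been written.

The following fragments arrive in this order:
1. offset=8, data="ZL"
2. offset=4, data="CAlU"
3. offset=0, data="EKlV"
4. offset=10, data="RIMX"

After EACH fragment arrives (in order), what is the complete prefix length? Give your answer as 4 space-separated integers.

Fragment 1: offset=8 data="ZL" -> buffer=????????ZL???? -> prefix_len=0
Fragment 2: offset=4 data="CAlU" -> buffer=????CAlUZL???? -> prefix_len=0
Fragment 3: offset=0 data="EKlV" -> buffer=EKlVCAlUZL???? -> prefix_len=10
Fragment 4: offset=10 data="RIMX" -> buffer=EKlVCAlUZLRIMX -> prefix_len=14

Answer: 0 0 10 14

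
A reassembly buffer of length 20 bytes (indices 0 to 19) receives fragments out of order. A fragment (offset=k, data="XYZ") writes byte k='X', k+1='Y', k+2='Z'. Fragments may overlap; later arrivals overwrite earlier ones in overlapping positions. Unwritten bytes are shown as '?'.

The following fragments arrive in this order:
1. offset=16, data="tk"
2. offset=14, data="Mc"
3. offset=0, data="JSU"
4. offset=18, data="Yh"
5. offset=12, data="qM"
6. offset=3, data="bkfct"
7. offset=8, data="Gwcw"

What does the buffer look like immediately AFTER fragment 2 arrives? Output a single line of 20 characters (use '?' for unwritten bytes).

Fragment 1: offset=16 data="tk" -> buffer=????????????????tk??
Fragment 2: offset=14 data="Mc" -> buffer=??????????????Mctk??

Answer: ??????????????Mctk??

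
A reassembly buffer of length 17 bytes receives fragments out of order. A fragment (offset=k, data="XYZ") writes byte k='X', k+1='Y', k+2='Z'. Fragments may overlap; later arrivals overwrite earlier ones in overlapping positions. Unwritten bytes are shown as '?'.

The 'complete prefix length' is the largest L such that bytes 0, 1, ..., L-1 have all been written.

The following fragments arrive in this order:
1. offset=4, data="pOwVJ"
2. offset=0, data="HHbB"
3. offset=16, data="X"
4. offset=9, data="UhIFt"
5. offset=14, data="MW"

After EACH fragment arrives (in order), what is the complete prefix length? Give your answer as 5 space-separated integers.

Fragment 1: offset=4 data="pOwVJ" -> buffer=????pOwVJ???????? -> prefix_len=0
Fragment 2: offset=0 data="HHbB" -> buffer=HHbBpOwVJ???????? -> prefix_len=9
Fragment 3: offset=16 data="X" -> buffer=HHbBpOwVJ???????X -> prefix_len=9
Fragment 4: offset=9 data="UhIFt" -> buffer=HHbBpOwVJUhIFt??X -> prefix_len=14
Fragment 5: offset=14 data="MW" -> buffer=HHbBpOwVJUhIFtMWX -> prefix_len=17

Answer: 0 9 9 14 17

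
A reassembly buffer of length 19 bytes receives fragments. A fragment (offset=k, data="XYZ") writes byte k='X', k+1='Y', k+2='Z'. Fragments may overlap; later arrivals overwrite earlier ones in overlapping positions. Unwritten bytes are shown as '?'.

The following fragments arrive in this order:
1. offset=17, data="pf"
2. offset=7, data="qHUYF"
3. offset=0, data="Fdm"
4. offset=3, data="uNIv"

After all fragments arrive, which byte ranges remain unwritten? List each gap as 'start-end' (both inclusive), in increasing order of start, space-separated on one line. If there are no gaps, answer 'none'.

Fragment 1: offset=17 len=2
Fragment 2: offset=7 len=5
Fragment 3: offset=0 len=3
Fragment 4: offset=3 len=4
Gaps: 12-16

Answer: 12-16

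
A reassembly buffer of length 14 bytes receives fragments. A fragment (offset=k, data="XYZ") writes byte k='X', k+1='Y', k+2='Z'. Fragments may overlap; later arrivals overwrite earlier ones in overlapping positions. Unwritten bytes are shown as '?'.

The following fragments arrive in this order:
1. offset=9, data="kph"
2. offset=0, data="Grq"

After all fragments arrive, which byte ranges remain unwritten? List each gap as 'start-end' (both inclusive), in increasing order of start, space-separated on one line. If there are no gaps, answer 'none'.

Answer: 3-8 12-13

Derivation:
Fragment 1: offset=9 len=3
Fragment 2: offset=0 len=3
Gaps: 3-8 12-13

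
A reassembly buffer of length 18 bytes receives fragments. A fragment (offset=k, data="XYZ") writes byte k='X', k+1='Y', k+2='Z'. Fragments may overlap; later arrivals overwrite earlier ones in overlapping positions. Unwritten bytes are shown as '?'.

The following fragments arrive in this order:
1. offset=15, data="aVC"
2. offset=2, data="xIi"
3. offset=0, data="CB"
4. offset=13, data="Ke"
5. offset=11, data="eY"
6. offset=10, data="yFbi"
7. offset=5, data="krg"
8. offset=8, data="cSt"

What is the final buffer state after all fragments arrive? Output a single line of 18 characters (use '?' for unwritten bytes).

Fragment 1: offset=15 data="aVC" -> buffer=???????????????aVC
Fragment 2: offset=2 data="xIi" -> buffer=??xIi??????????aVC
Fragment 3: offset=0 data="CB" -> buffer=CBxIi??????????aVC
Fragment 4: offset=13 data="Ke" -> buffer=CBxIi????????KeaVC
Fragment 5: offset=11 data="eY" -> buffer=CBxIi??????eYKeaVC
Fragment 6: offset=10 data="yFbi" -> buffer=CBxIi?????yFbieaVC
Fragment 7: offset=5 data="krg" -> buffer=CBxIikrg??yFbieaVC
Fragment 8: offset=8 data="cSt" -> buffer=CBxIikrgcStFbieaVC

Answer: CBxIikrgcStFbieaVC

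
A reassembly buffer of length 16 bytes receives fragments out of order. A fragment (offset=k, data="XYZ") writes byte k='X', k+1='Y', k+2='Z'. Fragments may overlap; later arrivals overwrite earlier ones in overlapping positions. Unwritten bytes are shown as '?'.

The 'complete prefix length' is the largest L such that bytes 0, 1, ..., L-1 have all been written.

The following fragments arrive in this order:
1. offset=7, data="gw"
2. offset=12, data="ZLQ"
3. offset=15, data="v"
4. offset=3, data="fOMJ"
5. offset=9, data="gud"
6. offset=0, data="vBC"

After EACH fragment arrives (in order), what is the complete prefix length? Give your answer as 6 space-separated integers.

Answer: 0 0 0 0 0 16

Derivation:
Fragment 1: offset=7 data="gw" -> buffer=???????gw??????? -> prefix_len=0
Fragment 2: offset=12 data="ZLQ" -> buffer=???????gw???ZLQ? -> prefix_len=0
Fragment 3: offset=15 data="v" -> buffer=???????gw???ZLQv -> prefix_len=0
Fragment 4: offset=3 data="fOMJ" -> buffer=???fOMJgw???ZLQv -> prefix_len=0
Fragment 5: offset=9 data="gud" -> buffer=???fOMJgwgudZLQv -> prefix_len=0
Fragment 6: offset=0 data="vBC" -> buffer=vBCfOMJgwgudZLQv -> prefix_len=16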